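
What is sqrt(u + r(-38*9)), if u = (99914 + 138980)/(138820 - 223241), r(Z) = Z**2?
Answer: 5*sqrt(33342847077518)/84421 ≈ 342.00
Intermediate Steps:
u = -238894/84421 (u = 238894/(-84421) = 238894*(-1/84421) = -238894/84421 ≈ -2.8298)
sqrt(u + r(-38*9)) = sqrt(-238894/84421 + (-38*9)**2) = sqrt(-238894/84421 + (-342)**2) = sqrt(-238894/84421 + 116964) = sqrt(9873978950/84421) = 5*sqrt(33342847077518)/84421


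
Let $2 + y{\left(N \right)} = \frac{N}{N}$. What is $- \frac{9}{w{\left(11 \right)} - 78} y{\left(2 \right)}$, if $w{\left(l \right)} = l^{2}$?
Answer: $\frac{9}{43} \approx 0.2093$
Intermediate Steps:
$y{\left(N \right)} = -1$ ($y{\left(N \right)} = -2 + \frac{N}{N} = -2 + 1 = -1$)
$- \frac{9}{w{\left(11 \right)} - 78} y{\left(2 \right)} = - \frac{9}{11^{2} - 78} \left(-1\right) = - \frac{9}{121 - 78} \left(-1\right) = - \frac{9}{43} \left(-1\right) = \left(-9\right) \frac{1}{43} \left(-1\right) = \left(- \frac{9}{43}\right) \left(-1\right) = \frac{9}{43}$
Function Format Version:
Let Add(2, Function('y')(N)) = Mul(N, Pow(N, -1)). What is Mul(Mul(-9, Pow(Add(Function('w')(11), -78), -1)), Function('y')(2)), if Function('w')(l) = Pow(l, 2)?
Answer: Rational(9, 43) ≈ 0.20930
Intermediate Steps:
Function('y')(N) = -1 (Function('y')(N) = Add(-2, Mul(N, Pow(N, -1))) = Add(-2, 1) = -1)
Mul(Mul(-9, Pow(Add(Function('w')(11), -78), -1)), Function('y')(2)) = Mul(Mul(-9, Pow(Add(Pow(11, 2), -78), -1)), -1) = Mul(Mul(-9, Pow(Add(121, -78), -1)), -1) = Mul(Mul(-9, Pow(43, -1)), -1) = Mul(Mul(-9, Rational(1, 43)), -1) = Mul(Rational(-9, 43), -1) = Rational(9, 43)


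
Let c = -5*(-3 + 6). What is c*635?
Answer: -9525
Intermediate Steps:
c = -15 (c = -5*3 = -15)
c*635 = -15*635 = -9525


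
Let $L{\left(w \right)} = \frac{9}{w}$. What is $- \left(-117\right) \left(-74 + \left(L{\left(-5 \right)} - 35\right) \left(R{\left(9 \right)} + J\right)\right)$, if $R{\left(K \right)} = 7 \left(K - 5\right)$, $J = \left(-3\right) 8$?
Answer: $- \frac{129402}{5} \approx -25880.0$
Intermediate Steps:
$J = -24$
$R{\left(K \right)} = -35 + 7 K$ ($R{\left(K \right)} = 7 \left(-5 + K\right) = -35 + 7 K$)
$- \left(-117\right) \left(-74 + \left(L{\left(-5 \right)} - 35\right) \left(R{\left(9 \right)} + J\right)\right) = - \left(-117\right) \left(-74 + \left(\frac{9}{-5} - 35\right) \left(\left(-35 + 7 \cdot 9\right) - 24\right)\right) = - \left(-117\right) \left(-74 + \left(9 \left(- \frac{1}{5}\right) - 35\right) \left(\left(-35 + 63\right) - 24\right)\right) = - \left(-117\right) \left(-74 + \left(- \frac{9}{5} - 35\right) \left(28 - 24\right)\right) = - \left(-117\right) \left(-74 - \frac{736}{5}\right) = - \frac{\left(-117\right) \left(-1106\right)}{5} = \left(-1\right) \frac{129402}{5} = - \frac{129402}{5}$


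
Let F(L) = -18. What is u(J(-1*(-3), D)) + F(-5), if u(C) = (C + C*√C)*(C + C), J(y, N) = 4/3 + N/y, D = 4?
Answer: -34/9 + 256*√6/27 ≈ 19.447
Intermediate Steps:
J(y, N) = 4/3 + N/y (J(y, N) = 4*(⅓) + N/y = 4/3 + N/y)
u(C) = 2*C*(C + C^(3/2)) (u(C) = (C + C^(3/2))*(2*C) = 2*C*(C + C^(3/2)))
u(J(-1*(-3), D)) + F(-5) = (2*(4/3 + 4/((-1*(-3))))² + 2*(4/3 + 4/((-1*(-3))))^(5/2)) - 18 = (2*(4/3 + 4/3)² + 2*(4/3 + 4/3)^(5/2)) - 18 = (2*(8/3)² + 2*(8/3)^(5/2)) - 18 = (2*(64/9) + 2*(128*√6/27)) - 18 = (128/9 + 256*√6/27) - 18 = -34/9 + 256*√6/27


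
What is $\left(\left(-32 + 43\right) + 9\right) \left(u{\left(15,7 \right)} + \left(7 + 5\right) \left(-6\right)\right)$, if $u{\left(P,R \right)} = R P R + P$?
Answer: $13560$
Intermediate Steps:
$u{\left(P,R \right)} = P + P R^{2}$ ($u{\left(P,R \right)} = P R R + P = P R^{2} + P = P + P R^{2}$)
$\left(\left(-32 + 43\right) + 9\right) \left(u{\left(15,7 \right)} + \left(7 + 5\right) \left(-6\right)\right) = \left(\left(-32 + 43\right) + 9\right) \left(15 \left(1 + 7^{2}\right) + \left(7 + 5\right) \left(-6\right)\right) = \left(11 + 9\right) \left(15 \left(1 + 49\right) + 12 \left(-6\right)\right) = 20 \left(15 \cdot 50 - 72\right) = 20 \left(750 - 72\right) = 20 \cdot 678 = 13560$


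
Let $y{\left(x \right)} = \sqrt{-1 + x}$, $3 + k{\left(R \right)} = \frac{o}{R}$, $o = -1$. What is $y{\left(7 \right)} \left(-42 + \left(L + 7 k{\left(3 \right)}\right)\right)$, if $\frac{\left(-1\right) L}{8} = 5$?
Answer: $- \frac{316 \sqrt{6}}{3} \approx -258.01$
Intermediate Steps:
$k{\left(R \right)} = -3 - \frac{1}{R}$
$L = -40$ ($L = \left(-8\right) 5 = -40$)
$y{\left(7 \right)} \left(-42 + \left(L + 7 k{\left(3 \right)}\right)\right) = \sqrt{-1 + 7} \left(-42 - \left(40 - 7 \left(-3 - \frac{1}{3}\right)\right)\right) = \sqrt{6} \left(-42 - \left(40 - 7 \left(-3 - \frac{1}{3}\right)\right)\right) = \sqrt{6} \left(-42 + \left(-40 + 7 \left(- \frac{10}{3}\right)\right)\right) = \sqrt{6} \left(-42 - \frac{190}{3}\right) = \sqrt{6} \left(- \frac{316}{3}\right) = - \frac{316 \sqrt{6}}{3}$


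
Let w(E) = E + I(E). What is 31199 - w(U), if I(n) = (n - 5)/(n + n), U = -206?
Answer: 12938649/412 ≈ 31405.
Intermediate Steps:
I(n) = (-5 + n)/(2*n) (I(n) = (-5 + n)/((2*n)) = (-5 + n)*(1/(2*n)) = (-5 + n)/(2*n))
w(E) = E + (-5 + E)/(2*E)
31199 - w(U) = 31199 - (½ - 206 - 5/2/(-206)) = 31199 - (½ - 206 - 5/2*(-1/206)) = 31199 - (½ - 206 + 5/412) = 31199 - 1*(-84661/412) = 31199 + 84661/412 = 12938649/412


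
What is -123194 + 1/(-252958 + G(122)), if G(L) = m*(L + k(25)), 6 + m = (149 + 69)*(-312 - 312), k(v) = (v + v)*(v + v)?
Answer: -43973432313237/356944594 ≈ -1.2319e+5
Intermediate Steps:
k(v) = 4*v² (k(v) = (2*v)*(2*v) = 4*v²)
m = -136038 (m = -6 + (149 + 69)*(-312 - 312) = -6 + 218*(-624) = -6 - 136032 = -136038)
G(L) = -340095000 - 136038*L (G(L) = -136038*(L + 4*25²) = -136038*(L + 4*625) = -136038*(L + 2500) = -136038*(2500 + L) = -340095000 - 136038*L)
-123194 + 1/(-252958 + G(122)) = -123194 + 1/(-252958 + (-340095000 - 136038*122)) = -123194 + 1/(-252958 + (-340095000 - 16596636)) = -123194 + 1/(-252958 - 356691636) = -123194 + 1/(-356944594) = -123194 - 1/356944594 = -43973432313237/356944594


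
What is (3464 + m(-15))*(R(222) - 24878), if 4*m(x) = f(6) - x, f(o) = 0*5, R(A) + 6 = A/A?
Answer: -345152093/4 ≈ -8.6288e+7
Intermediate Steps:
R(A) = -5 (R(A) = -6 + A/A = -6 + 1 = -5)
f(o) = 0
m(x) = -x/4 (m(x) = (0 - x)/4 = (-x)/4 = -x/4)
(3464 + m(-15))*(R(222) - 24878) = (3464 - ¼*(-15))*(-5 - 24878) = (3464 + 15/4)*(-24883) = (13871/4)*(-24883) = -345152093/4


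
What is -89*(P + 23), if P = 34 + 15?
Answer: -6408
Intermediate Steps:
P = 49
-89*(P + 23) = -89*(49 + 23) = -89*72 = -6408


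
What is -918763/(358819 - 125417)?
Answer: -918763/233402 ≈ -3.9364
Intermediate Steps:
-918763/(358819 - 125417) = -918763/233402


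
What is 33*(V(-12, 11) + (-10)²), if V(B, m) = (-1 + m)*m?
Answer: 6930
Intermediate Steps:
V(B, m) = m*(-1 + m)
33*(V(-12, 11) + (-10)²) = 33*(11*(-1 + 11) + (-10)²) = 33*(11*10 + 100) = 33*(110 + 100) = 33*210 = 6930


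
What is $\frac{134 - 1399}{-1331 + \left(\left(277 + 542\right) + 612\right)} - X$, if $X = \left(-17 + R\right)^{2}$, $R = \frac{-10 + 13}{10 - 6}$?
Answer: $- \frac{22137}{80} \approx -276.71$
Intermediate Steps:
$R = \frac{3}{4} \approx 0.75$
$X = \frac{4225}{16}$ ($X = \left(-17 + \frac{3}{4}\right)^{2} = \left(- \frac{65}{4}\right)^{2} = \frac{4225}{16} \approx 264.06$)
$\frac{134 - 1399}{-1331 + \left(\left(277 + 542\right) + 612\right)} - X = \frac{134 - 1399}{-1331 + \left(\left(277 + 542\right) + 612\right)} - \frac{4225}{16} = - \frac{1265}{-1331 + \left(819 + 612\right)} - \frac{4225}{16} = - \frac{1265}{-1331 + 1431} - \frac{4225}{16} = - \frac{1265}{100} - \frac{4225}{16} = \left(-1265\right) \frac{1}{100} - \frac{4225}{16} = - \frac{253}{20} - \frac{4225}{16} = - \frac{22137}{80}$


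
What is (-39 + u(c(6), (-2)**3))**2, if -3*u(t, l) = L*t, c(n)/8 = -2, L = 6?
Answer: 49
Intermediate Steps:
c(n) = -16 (c(n) = 8*(-2) = -16)
u(t, l) = -2*t
(-39 + u(c(6), (-2)**3))**2 = (-39 - 2*(-16))**2 = (-39 + 32)**2 = (-7)**2 = 49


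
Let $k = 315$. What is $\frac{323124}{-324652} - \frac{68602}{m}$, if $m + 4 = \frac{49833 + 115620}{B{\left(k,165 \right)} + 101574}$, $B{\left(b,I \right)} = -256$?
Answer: $\frac{564113590139429}{19464429497} \approx 28982.0$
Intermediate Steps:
$m = - \frac{239819}{101318}$ ($m = -4 + \frac{49833 + 115620}{-256 + 101574} = -4 + \frac{165453}{101318} = - \frac{239819}{101318} \approx -2.367$)
$\frac{323124}{-324652} - \frac{68602}{m} = \frac{323124}{-324652} - \frac{68602}{- \frac{239819}{101318}} = 323124 \left(- \frac{1}{324652}\right) - - \frac{6950617436}{239819} = - \frac{80781}{81163} + \frac{6950617436}{239819} = \frac{564113590139429}{19464429497}$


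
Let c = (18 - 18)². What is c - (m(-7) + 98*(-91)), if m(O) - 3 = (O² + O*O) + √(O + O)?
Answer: 8817 - I*√14 ≈ 8817.0 - 3.7417*I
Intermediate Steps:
c = 0 (c = 0² = 0)
m(O) = 3 + 2*O² + √2*√O (m(O) = 3 + ((O² + O*O) + √(O + O)) = 3 + ((O² + O²) + √(2*O)) = 3 + (2*O² + √2*√O) = 3 + 2*O² + √2*√O)
c - (m(-7) + 98*(-91)) = 0 - ((3 + 2*(-7)² + √2*√(-7)) + 98*(-91)) = 0 - ((3 + 2*49 + √2*(I*√7)) - 8918) = 0 - ((3 + 98 + I*√14) - 8918) = 0 - ((101 + I*√14) - 8918) = 0 - (-8817 + I*√14) = 0 + (8817 - I*√14) = 8817 - I*√14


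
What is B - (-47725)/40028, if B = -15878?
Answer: -635516859/40028 ≈ -15877.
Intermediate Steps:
B - (-47725)/40028 = -15878 - (-47725)/40028 = -15878 - 1*(-47725/40028) = -15878 + 47725/40028 = -635516859/40028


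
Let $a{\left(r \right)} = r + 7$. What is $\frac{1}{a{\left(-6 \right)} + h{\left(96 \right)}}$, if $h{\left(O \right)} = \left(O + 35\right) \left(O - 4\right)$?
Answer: $\frac{1}{12053} \approx 8.2967 \cdot 10^{-5}$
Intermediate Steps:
$h{\left(O \right)} = \left(-4 + O\right) \left(35 + O\right)$ ($h{\left(O \right)} = \left(35 + O\right) \left(-4 + O\right) = \left(-4 + O\right) \left(35 + O\right)$)
$a{\left(r \right)} = 7 + r$
$\frac{1}{a{\left(-6 \right)} + h{\left(96 \right)}} = \frac{1}{\left(7 - 6\right) + \left(-140 + 96^{2} + 31 \cdot 96\right)} = \frac{1}{1 + \left(-140 + 9216 + 2976\right)} = \frac{1}{1 + 12052} = \frac{1}{12053}$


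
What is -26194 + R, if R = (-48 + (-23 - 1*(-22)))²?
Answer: -23793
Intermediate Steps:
R = 2401 (R = (-48 + (-23 + 22))² = (-48 - 1)² = (-49)² = 2401)
-26194 + R = -26194 + 2401 = -23793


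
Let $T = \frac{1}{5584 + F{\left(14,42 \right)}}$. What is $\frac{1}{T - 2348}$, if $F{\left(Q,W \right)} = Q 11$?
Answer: $- \frac{5738}{13472823} \approx -0.00042589$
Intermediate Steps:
$F{\left(Q,W \right)} = 11 Q$
$T = \frac{1}{5738}$ ($T = \frac{1}{5584 + 11 \cdot 14} = \frac{1}{5584 + 154} = \frac{1}{5738} \approx 0.00017428$)
$\frac{1}{T - 2348} = \frac{1}{\frac{1}{5738} - 2348} = \frac{1}{- \frac{13472823}{5738}} = - \frac{5738}{13472823}$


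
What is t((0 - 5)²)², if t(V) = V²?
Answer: 390625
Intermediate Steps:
t((0 - 5)²)² = (((0 - 5)²)²)² = (((-5)²)²)² = (25²)² = 625² = 390625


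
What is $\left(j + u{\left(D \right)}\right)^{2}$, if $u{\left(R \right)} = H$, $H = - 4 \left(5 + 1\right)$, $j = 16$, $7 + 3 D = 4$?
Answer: $64$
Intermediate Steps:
$D = -1$ ($D = - \frac{7}{3} + \frac{1}{3} \cdot 4 = - \frac{7}{3} + \frac{4}{3} = -1$)
$H = -24$ ($H = \left(-4\right) 6 = -24$)
$u{\left(R \right)} = -24$
$\left(j + u{\left(D \right)}\right)^{2} = \left(16 - 24\right)^{2} = \left(-8\right)^{2} = 64$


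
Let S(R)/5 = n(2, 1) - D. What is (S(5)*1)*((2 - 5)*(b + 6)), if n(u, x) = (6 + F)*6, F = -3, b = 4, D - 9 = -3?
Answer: -1800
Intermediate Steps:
D = 6 (D = 9 - 3 = 6)
n(u, x) = 18 (n(u, x) = (6 - 3)*6 = 3*6 = 18)
S(R) = 60 (S(R) = 5*(18 - 1*6) = 5*(18 - 6) = 5*12 = 60)
(S(5)*1)*((2 - 5)*(b + 6)) = (60*1)*((2 - 5)*(4 + 6)) = 60*(-3*10) = 60*(-30) = -1800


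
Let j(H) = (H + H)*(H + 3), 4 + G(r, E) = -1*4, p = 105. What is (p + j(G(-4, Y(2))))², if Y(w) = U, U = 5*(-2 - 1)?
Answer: 34225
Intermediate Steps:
U = -15 (U = 5*(-3) = -15)
Y(w) = -15
G(r, E) = -8 (G(r, E) = -4 - 1*4 = -4 - 4 = -8)
j(H) = 2*H*(3 + H) (j(H) = (2*H)*(3 + H) = 2*H*(3 + H))
(p + j(G(-4, Y(2))))² = (105 + 2*(-8)*(3 - 8))² = (105 + 2*(-8)*(-5))² = (105 + 80)² = 185² = 34225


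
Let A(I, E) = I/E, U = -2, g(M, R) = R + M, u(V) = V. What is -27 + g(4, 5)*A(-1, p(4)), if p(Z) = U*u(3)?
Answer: -51/2 ≈ -25.500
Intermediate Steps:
g(M, R) = M + R
p(Z) = -6 (p(Z) = -2*3 = -6)
-27 + g(4, 5)*A(-1, p(4)) = -27 + (4 + 5)*(-1/(-6)) = -27 + 9*(-1*(-⅙)) = -27 + 9*(⅙) = -27 + 3/2 = -51/2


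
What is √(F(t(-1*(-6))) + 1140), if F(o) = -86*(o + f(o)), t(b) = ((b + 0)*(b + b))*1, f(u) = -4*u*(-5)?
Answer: 2*I*√32223 ≈ 359.02*I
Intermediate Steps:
f(u) = 20*u
t(b) = 2*b² (t(b) = (b*(2*b))*1 = (2*b²)*1 = 2*b²)
F(o) = -1806*o (F(o) = -86*(o + 20*o) = -1806*o)
√(F(t(-1*(-6))) + 1140) = √(-3612*(-1*(-6))² + 1140) = √(-3612*6² + 1140) = √(-3612*36 + 1140) = √(-1806*72 + 1140) = √(-130032 + 1140) = √(-128892) = 2*I*√32223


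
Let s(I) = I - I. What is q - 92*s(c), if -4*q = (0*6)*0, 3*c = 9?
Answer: 0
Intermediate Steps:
c = 3 (c = (⅓)*9 = 3)
q = 0 (q = -0*6*0/4 = -0*0 = -¼*0 = 0)
s(I) = 0
q - 92*s(c) = 0 - 92*0 = 0 + 0 = 0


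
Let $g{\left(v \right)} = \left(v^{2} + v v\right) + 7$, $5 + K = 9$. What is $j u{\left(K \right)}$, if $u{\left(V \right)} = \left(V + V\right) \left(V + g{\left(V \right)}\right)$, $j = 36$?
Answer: $12384$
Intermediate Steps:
$K = 4$ ($K = -5 + 9 = 4$)
$g{\left(v \right)} = 7 + 2 v^{2}$ ($g{\left(v \right)} = \left(v^{2} + v^{2}\right) + 7 = 2 v^{2} + 7 = 7 + 2 v^{2}$)
$u{\left(V \right)} = 2 V \left(7 + V + 2 V^{2}\right)$ ($u{\left(V \right)} = \left(V + V\right) \left(V + \left(7 + 2 V^{2}\right)\right) = 2 V \left(7 + V + 2 V^{2}\right)$)
$j u{\left(K \right)} = 36 \cdot 2 \cdot 4 \left(7 + 4 + 2 \cdot 4^{2}\right) = 36 \cdot 2 \cdot 4 \left(7 + 4 + 2 \cdot 16\right) = 36 \cdot 2 \cdot 4 \left(7 + 4 + 32\right) = 36 \cdot 2 \cdot 4 \cdot 43 = 36 \cdot 344 = 12384$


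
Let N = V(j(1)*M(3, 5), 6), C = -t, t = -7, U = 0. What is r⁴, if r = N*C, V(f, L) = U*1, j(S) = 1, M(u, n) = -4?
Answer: 0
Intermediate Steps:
V(f, L) = 0 (V(f, L) = 0*1 = 0)
C = 7 (C = -1*(-7) = 7)
N = 0
r = 0 (r = 0*7 = 0)
r⁴ = 0⁴ = 0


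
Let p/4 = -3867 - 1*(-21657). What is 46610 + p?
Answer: 117770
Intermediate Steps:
p = 71160 (p = 4*(-3867 - 1*(-21657)) = 4*(-3867 + 21657) = 4*17790 = 71160)
46610 + p = 46610 + 71160 = 117770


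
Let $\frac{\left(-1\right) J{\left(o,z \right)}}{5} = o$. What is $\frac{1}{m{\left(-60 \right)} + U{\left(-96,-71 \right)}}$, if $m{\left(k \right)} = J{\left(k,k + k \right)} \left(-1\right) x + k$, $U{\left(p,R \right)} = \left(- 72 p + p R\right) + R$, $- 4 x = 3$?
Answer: $\frac{1}{13822} \approx 7.2348 \cdot 10^{-5}$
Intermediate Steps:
$J{\left(o,z \right)} = - 5 o$
$x = - \frac{3}{4}$ ($x = \left(- \frac{1}{4}\right) 3 = - \frac{3}{4} \approx -0.75$)
$U{\left(p,R \right)} = R - 72 p + R p$ ($U{\left(p,R \right)} = \left(- 72 p + R p\right) + R = R - 72 p + R p$)
$m{\left(k \right)} = - \frac{11 k}{4}$ ($m{\left(k \right)} = - 5 k \left(-1\right) \left(- \frac{3}{4}\right) + k = 5 k \left(- \frac{3}{4}\right) + k = - \frac{15 k}{4} + k = - \frac{11 k}{4}$)
$\frac{1}{m{\left(-60 \right)} + U{\left(-96,-71 \right)}} = \frac{1}{\left(- \frac{11}{4}\right) \left(-60\right) - -13657} = \frac{1}{165 + \left(-71 + 6912 + 6816\right)} = \frac{1}{165 + 13657} = \frac{1}{13822}$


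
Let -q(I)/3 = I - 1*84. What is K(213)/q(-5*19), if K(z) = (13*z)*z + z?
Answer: 196670/179 ≈ 1098.7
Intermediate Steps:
q(I) = 252 - 3*I (q(I) = -3*(I - 1*84) = -3*(I - 84) = -3*(-84 + I) = 252 - 3*I)
K(z) = z + 13*z² (K(z) = 13*z² + z = z + 13*z²)
K(213)/q(-5*19) = (213*(1 + 13*213))/(252 - (-15)*19) = (213*(1 + 2769))/(252 - 3*(-95)) = (213*2770)/(252 + 285) = 590010/537 = 590010*(1/537) = 196670/179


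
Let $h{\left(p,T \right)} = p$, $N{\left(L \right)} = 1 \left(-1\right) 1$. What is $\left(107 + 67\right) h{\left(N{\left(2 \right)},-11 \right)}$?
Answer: $-174$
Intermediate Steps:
$N{\left(L \right)} = -1$ ($N{\left(L \right)} = \left(-1\right) 1 = -1$)
$\left(107 + 67\right) h{\left(N{\left(2 \right)},-11 \right)} = \left(107 + 67\right) \left(-1\right) = 174 \left(-1\right) = -174$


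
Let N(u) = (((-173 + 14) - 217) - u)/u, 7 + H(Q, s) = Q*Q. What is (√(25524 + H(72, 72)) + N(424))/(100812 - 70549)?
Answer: -100/1603939 + √30701/30263 ≈ 0.0057275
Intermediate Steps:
H(Q, s) = -7 + Q² (H(Q, s) = -7 + Q*Q = -7 + Q²)
N(u) = (-376 - u)/u (N(u) = ((-159 - 217) - u)/u = (-376 - u)/u)
(√(25524 + H(72, 72)) + N(424))/(100812 - 70549) = (√(25524 + (-7 + 72²)) + (-376 - 1*424)/424)/(100812 - 70549) = (√(25524 + (-7 + 5184)) + (-376 - 424)/424)/30263 = (√(25524 + 5177) + (1/424)*(-800))*(1/30263) = (√30701 - 100/53)*(1/30263) = (-100/53 + √30701)*(1/30263) = -100/1603939 + √30701/30263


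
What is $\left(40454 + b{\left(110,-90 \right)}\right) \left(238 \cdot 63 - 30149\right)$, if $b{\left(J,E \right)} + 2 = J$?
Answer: $-614717110$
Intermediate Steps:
$b{\left(J,E \right)} = -2 + J$
$\left(40454 + b{\left(110,-90 \right)}\right) \left(238 \cdot 63 - 30149\right) = \left(40454 + \left(-2 + 110\right)\right) \left(238 \cdot 63 - 30149\right) = \left(40454 + 108\right) \left(14994 - 30149\right) = 40562 \left(-15155\right) = -614717110$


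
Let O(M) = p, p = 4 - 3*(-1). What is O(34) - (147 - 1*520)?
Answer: 380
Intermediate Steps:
p = 7 (p = 4 + 3 = 7)
O(M) = 7
O(34) - (147 - 1*520) = 7 - (147 - 1*520) = 7 - (147 - 520) = 7 - 1*(-373) = 7 + 373 = 380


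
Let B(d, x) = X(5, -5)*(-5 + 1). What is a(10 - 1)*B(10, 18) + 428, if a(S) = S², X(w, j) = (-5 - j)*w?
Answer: 428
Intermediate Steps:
X(w, j) = w*(-5 - j)
B(d, x) = 0 (B(d, x) = (-1*5*(5 - 5))*(-5 + 1) = -1*5*0*(-4) = 0*(-4) = 0)
a(10 - 1)*B(10, 18) + 428 = (10 - 1)²*0 + 428 = 9²*0 + 428 = 81*0 + 428 = 0 + 428 = 428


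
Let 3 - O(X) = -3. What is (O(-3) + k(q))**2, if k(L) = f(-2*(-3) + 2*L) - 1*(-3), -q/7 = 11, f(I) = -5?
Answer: 16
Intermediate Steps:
O(X) = 6 (O(X) = 3 - 1*(-3) = 3 + 3 = 6)
q = -77 (q = -7*11 = -77)
k(L) = -2 (k(L) = -5 - 1*(-3) = -5 + 3 = -2)
(O(-3) + k(q))**2 = (6 - 2)**2 = 4**2 = 16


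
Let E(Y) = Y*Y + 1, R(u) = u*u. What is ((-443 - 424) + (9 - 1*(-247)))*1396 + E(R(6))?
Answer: -851659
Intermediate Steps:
R(u) = u²
E(Y) = 1 + Y² (E(Y) = Y² + 1 = 1 + Y²)
((-443 - 424) + (9 - 1*(-247)))*1396 + E(R(6)) = ((-443 - 424) + (9 - 1*(-247)))*1396 + (1 + (6²)²) = (-867 + (9 + 247))*1396 + (1 + 36²) = (-867 + 256)*1396 + (1 + 1296) = -611*1396 + 1297 = -852956 + 1297 = -851659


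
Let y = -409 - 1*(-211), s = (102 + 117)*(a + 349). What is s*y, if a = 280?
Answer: -27274698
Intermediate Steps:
s = 137751 (s = (102 + 117)*(280 + 349) = 219*629 = 137751)
y = -198 (y = -409 + 211 = -198)
s*y = 137751*(-198) = -27274698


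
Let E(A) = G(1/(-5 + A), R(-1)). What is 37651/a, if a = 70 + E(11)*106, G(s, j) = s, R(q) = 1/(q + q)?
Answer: 112953/263 ≈ 429.48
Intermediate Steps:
R(q) = 1/(2*q)
E(A) = 1/(-5 + A)
a = 263/3 (a = 70 + 106/(-5 + 11) = 70 + 106/6 = 70 + (⅙)*106 = 70 + 53/3 = 263/3 ≈ 87.667)
37651/a = 37651/(263/3) = 37651*(3/263) = 112953/263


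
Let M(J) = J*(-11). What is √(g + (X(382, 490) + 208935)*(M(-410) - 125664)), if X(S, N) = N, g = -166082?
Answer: 2*I*√6343210633 ≈ 1.5929e+5*I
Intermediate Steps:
M(J) = -11*J
√(g + (X(382, 490) + 208935)*(M(-410) - 125664)) = √(-166082 + (490 + 208935)*(-11*(-410) - 125664)) = √(-166082 + 209425*(4510 - 125664)) = √(-166082 + 209425*(-121154)) = √(-166082 - 25372676450) = √(-25372842532) = 2*I*√6343210633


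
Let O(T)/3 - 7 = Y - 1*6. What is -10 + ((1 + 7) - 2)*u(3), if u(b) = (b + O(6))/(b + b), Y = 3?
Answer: 5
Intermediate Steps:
O(T) = 12 (O(T) = 21 + 3*(3 - 1*6) = 21 + 3*(3 - 6) = 21 + 3*(-3) = 21 - 9 = 12)
u(b) = (12 + b)/(2*b) (u(b) = (b + 12)/(b + b) = (12 + b)/((2*b)) = (12 + b)*(1/(2*b)) = (12 + b)/(2*b))
-10 + ((1 + 7) - 2)*u(3) = -10 + ((1 + 7) - 2)*((½)*(12 + 3)/3) = -10 + (8 - 2)*((½)*(⅓)*15) = -10 + 6*(5/2) = -10 + 15 = 5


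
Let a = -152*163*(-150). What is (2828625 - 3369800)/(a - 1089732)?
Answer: -541175/2626668 ≈ -0.20603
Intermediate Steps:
a = 3716400 (a = -24776*(-150) = 3716400)
(2828625 - 3369800)/(a - 1089732) = (2828625 - 3369800)/(3716400 - 1089732) = -541175/2626668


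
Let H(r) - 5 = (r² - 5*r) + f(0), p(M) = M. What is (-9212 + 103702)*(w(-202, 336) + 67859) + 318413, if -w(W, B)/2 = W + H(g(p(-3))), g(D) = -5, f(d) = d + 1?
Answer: 6439906403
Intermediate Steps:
f(d) = 1 + d
H(r) = 6 + r² - 5*r (H(r) = 5 + ((r² - 5*r) + (1 + 0)) = 5 + ((r² - 5*r) + 1) = 5 + (1 + r² - 5*r) = 6 + r² - 5*r)
w(W, B) = -112 - 2*W (w(W, B) = -2*(W + (6 + (-5)² - 5*(-5))) = -2*(W + (6 + 25 + 25)) = -2*(W + 56) = -2*(56 + W) = -112 - 2*W)
(-9212 + 103702)*(w(-202, 336) + 67859) + 318413 = (-9212 + 103702)*((-112 - 2*(-202)) + 67859) + 318413 = 94490*((-112 + 404) + 67859) + 318413 = 94490*(292 + 67859) + 318413 = 94490*68151 + 318413 = 6439587990 + 318413 = 6439906403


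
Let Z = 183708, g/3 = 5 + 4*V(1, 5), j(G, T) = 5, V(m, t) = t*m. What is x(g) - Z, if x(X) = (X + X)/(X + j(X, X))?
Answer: -1469649/8 ≈ -1.8371e+5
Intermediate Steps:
V(m, t) = m*t
g = 75 (g = 3*(5 + 4*(1*5)) = 3*(5 + 4*5) = 3*(5 + 20) = 3*25 = 75)
x(X) = 2*X/(5 + X) (x(X) = (X + X)/(X + 5) = (2*X)/(5 + X) = 2*X/(5 + X))
x(g) - Z = 2*75/(5 + 75) - 1*183708 = 2*75/80 - 183708 = 2*75*(1/80) - 183708 = 15/8 - 183708 = -1469649/8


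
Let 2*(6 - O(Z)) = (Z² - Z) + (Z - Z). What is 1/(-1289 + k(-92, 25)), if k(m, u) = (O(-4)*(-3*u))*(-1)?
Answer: -1/1589 ≈ -0.00062933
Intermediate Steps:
O(Z) = 6 + Z/2 - Z²/2 (O(Z) = 6 - ((Z² - Z) + (Z - Z))/2 = 6 - ((Z² - Z) + 0)/2 = 6 - (Z² - Z)/2 = 6 + (Z/2 - Z²/2) = 6 + Z/2 - Z²/2)
k(m, u) = -12*u (k(m, u) = ((6 + (½)*(-4) - ½*(-4)²)*(-3*u))*(-1) = ((6 - 2 - ½*16)*(-3*u))*(-1) = ((6 - 2 - 8)*(-3*u))*(-1) = -(-12)*u*(-1) = (12*u)*(-1) = -12*u)
1/(-1289 + k(-92, 25)) = 1/(-1289 - 12*25) = 1/(-1289 - 300) = 1/(-1589) = -1/1589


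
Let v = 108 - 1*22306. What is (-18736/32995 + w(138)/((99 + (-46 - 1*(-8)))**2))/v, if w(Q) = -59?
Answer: 6514851/247758729110 ≈ 2.6295e-5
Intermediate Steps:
v = -22198 (v = 108 - 22306 = -22198)
(-18736/32995 + w(138)/((99 + (-46 - 1*(-8)))**2))/v = (-18736/32995 - 59/(99 + (-46 - 1*(-8)))**2)/(-22198) = (-18736*1/32995 - 59/(99 + (-46 + 8))**2)*(-1/22198) = (-18736/32995 - 59/(99 - 38)**2)*(-1/22198) = (-18736/32995 - 59/(61**2))*(-1/22198) = (-18736/32995 - 59/3721)*(-1/22198) = -71663361/122774395*(-1/22198) = 6514851/247758729110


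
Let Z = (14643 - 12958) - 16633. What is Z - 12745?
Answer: -27693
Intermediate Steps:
Z = -14948 (Z = 1685 - 16633 = -14948)
Z - 12745 = -14948 - 12745 = -27693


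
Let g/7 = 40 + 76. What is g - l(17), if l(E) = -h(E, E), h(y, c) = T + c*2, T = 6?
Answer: 852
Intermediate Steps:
h(y, c) = 6 + 2*c (h(y, c) = 6 + c*2 = 6 + 2*c)
l(E) = -6 - 2*E (l(E) = -(6 + 2*E) = -6 - 2*E)
g = 812 (g = 7*(40 + 76) = 7*116 = 812)
g - l(17) = 812 - (-6 - 2*17) = 812 - (-6 - 34) = 812 - 1*(-40) = 812 + 40 = 852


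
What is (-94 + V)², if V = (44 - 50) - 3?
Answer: 10609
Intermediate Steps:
V = -9 (V = -6 - 3 = -9)
(-94 + V)² = (-94 - 9)² = (-103)² = 10609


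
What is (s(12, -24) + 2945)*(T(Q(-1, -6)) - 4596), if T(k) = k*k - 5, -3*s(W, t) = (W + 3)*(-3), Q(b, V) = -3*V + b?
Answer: -12763520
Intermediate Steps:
Q(b, V) = b - 3*V
s(W, t) = 3 + W (s(W, t) = -(W + 3)*(-3)/3 = -(3 + W)*(-3)/3 = -(-9 - 3*W)/3 = 3 + W)
T(k) = -5 + k**2 (T(k) = k**2 - 5 = -5 + k**2)
(s(12, -24) + 2945)*(T(Q(-1, -6)) - 4596) = ((3 + 12) + 2945)*((-5 + (-1 - 3*(-6))**2) - 4596) = (15 + 2945)*((-5 + (-1 + 18)**2) - 4596) = 2960*((-5 + 17**2) - 4596) = 2960*((-5 + 289) - 4596) = 2960*(284 - 4596) = 2960*(-4312) = -12763520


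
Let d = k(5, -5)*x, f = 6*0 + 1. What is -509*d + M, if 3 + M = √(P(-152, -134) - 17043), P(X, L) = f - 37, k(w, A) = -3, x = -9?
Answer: -13746 + I*√17079 ≈ -13746.0 + 130.69*I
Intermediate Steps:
f = 1 (f = 0 + 1 = 1)
d = 27 (d = -3*(-9) = 27)
P(X, L) = -36 (P(X, L) = 1 - 37 = -36)
M = -3 + I*√17079 (M = -3 + √(-36 - 17043) = -3 + √(-17079) = -3 + I*√17079 ≈ -3.0 + 130.69*I)
-509*d + M = -509*27 + (-3 + I*√17079) = -13743 + (-3 + I*√17079) = -13746 + I*√17079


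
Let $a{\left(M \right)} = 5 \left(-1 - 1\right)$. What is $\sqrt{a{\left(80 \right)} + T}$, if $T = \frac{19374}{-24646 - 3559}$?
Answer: $\frac{4 i \sqrt{531353995}}{28205} \approx 3.2691 i$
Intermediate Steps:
$T = - \frac{19374}{28205}$ ($T = \frac{19374}{-24646 - 3559} = \frac{19374}{-28205} = 19374 \left(- \frac{1}{28205}\right) = - \frac{19374}{28205} \approx -0.6869$)
$a{\left(M \right)} = -10$ ($a{\left(M \right)} = 5 \left(-2\right) = -10$)
$\sqrt{a{\left(80 \right)} + T} = \sqrt{-10 - \frac{19374}{28205}} = \sqrt{- \frac{301424}{28205}} = \frac{4 i \sqrt{531353995}}{28205}$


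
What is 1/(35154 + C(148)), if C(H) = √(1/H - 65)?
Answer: 5202792/182898959587 - 2*I*√355903/182898959587 ≈ 2.8446e-5 - 6.5236e-9*I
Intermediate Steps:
C(H) = √(-65 + 1/H)
1/(35154 + C(148)) = 1/(35154 + √(-65 + 1/148)) = 1/(35154 + √(-9619/148)) = 1/(35154 + I*√355903/74)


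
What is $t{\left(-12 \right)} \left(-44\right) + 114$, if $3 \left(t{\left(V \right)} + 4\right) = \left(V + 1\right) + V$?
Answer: $\frac{1882}{3} \approx 627.33$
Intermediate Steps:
$t{\left(V \right)} = - \frac{11}{3} + \frac{2 V}{3}$ ($t{\left(V \right)} = -4 + \frac{\left(V + 1\right) + V}{3} = -4 + \frac{\left(1 + V\right) + V}{3} = -4 + \frac{1 + 2 V}{3} = -4 + \left(\frac{1}{3} + \frac{2 V}{3}\right) = - \frac{11}{3} + \frac{2 V}{3}$)
$t{\left(-12 \right)} \left(-44\right) + 114 = \left(- \frac{11}{3} + \frac{2}{3} \left(-12\right)\right) \left(-44\right) + 114 = \left(- \frac{11}{3} - 8\right) \left(-44\right) + 114 = \left(- \frac{35}{3}\right) \left(-44\right) + 114 = \frac{1540}{3} + 114 = \frac{1882}{3}$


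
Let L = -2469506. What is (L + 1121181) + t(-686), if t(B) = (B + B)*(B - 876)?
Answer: 794739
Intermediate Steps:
t(B) = 2*B*(-876 + B) (t(B) = (2*B)*(-876 + B) = 2*B*(-876 + B))
(L + 1121181) + t(-686) = (-2469506 + 1121181) + 2*(-686)*(-876 - 686) = -1348325 + 2*(-686)*(-1562) = -1348325 + 2143064 = 794739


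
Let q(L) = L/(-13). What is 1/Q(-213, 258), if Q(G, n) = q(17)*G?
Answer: 13/3621 ≈ 0.0035902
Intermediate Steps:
q(L) = -L/13 (q(L) = L*(-1/13) = -L/13)
Q(G, n) = -17*G/13 (Q(G, n) = (-1/13*17)*G = -17*G/13)
1/Q(-213, 258) = 1/(-17/13*(-213)) = 1/(3621/13) = 13/3621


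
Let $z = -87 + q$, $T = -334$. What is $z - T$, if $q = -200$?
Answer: $47$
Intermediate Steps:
$z = -287$ ($z = -87 - 200 = -287$)
$z - T = -287 - -334 = -287 + 334 = 47$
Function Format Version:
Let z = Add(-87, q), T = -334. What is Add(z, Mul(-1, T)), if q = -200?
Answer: 47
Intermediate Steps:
z = -287 (z = Add(-87, -200) = -287)
Add(z, Mul(-1, T)) = Add(-287, Mul(-1, -334)) = Add(-287, 334) = 47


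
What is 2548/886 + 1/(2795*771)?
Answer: 2745400373/954640635 ≈ 2.8758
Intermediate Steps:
2548/886 + 1/(2795*771) = 2548*(1/886) + (1/2795)*(1/771) = 1274/443 + 1/2154945 = 2745400373/954640635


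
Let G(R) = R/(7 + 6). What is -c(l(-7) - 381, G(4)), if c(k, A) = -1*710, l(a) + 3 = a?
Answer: 710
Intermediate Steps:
l(a) = -3 + a
G(R) = R/13
c(k, A) = -710
-c(l(-7) - 381, G(4)) = -1*(-710) = 710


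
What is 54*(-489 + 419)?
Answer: -3780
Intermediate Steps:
54*(-489 + 419) = 54*(-70) = -3780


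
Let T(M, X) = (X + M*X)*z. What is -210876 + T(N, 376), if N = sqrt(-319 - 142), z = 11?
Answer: -206740 + 4136*I*sqrt(461) ≈ -2.0674e+5 + 88804.0*I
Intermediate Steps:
N = I*sqrt(461) (N = sqrt(-461) = I*sqrt(461) ≈ 21.471*I)
T(M, X) = 11*X + 11*M*X (T(M, X) = (X + M*X)*11 = 11*X + 11*M*X)
-210876 + T(N, 376) = -210876 + 11*376*(1 + I*sqrt(461)) = -210876 + (4136 + 4136*I*sqrt(461)) = -206740 + 4136*I*sqrt(461)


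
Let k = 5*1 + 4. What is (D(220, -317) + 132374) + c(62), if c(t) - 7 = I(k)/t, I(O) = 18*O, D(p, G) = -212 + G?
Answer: 4087493/31 ≈ 1.3185e+5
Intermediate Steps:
k = 9 (k = 5 + 4 = 9)
c(t) = 7 + 162/t (c(t) = 7 + (18*9)/t = 7 + 162/t)
(D(220, -317) + 132374) + c(62) = ((-212 - 317) + 132374) + (7 + 162/62) = (-529 + 132374) + (7 + 162*(1/62)) = 131845 + (7 + 81/31) = 131845 + 298/31 = 4087493/31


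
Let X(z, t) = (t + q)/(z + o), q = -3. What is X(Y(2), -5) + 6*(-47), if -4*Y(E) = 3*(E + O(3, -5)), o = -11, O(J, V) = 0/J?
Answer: -7034/25 ≈ -281.36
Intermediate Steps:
O(J, V) = 0
Y(E) = -3*E/4 (Y(E) = -3*(E + 0)/4 = -3*E/4)
X(z, t) = (-3 + t)/(-11 + z) (X(z, t) = (t - 3)/(z - 11) = (-3 + t)/(-11 + z))
X(Y(2), -5) + 6*(-47) = (-3 - 5)/(-11 - ¾*2) + 6*(-47) = -8/(-11 - 3/2) - 282 = -8/(-25/2) - 282 = -2/25*(-8) - 282 = 16/25 - 282 = -7034/25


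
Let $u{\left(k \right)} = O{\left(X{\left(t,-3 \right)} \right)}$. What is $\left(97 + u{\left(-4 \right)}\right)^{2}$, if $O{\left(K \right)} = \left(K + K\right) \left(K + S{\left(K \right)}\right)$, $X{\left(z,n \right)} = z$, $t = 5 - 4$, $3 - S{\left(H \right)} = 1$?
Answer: $10609$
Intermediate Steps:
$S{\left(H \right)} = 2$ ($S{\left(H \right)} = 3 - 1 = 2$)
$t = 1$
$O{\left(K \right)} = 2 K \left(2 + K\right)$ ($O{\left(K \right)} = \left(K + K\right) \left(K + 2\right) = 2 K \left(2 + K\right)$)
$u{\left(k \right)} = 6$ ($u{\left(k \right)} = 2 \cdot 1 \left(2 + 1\right) = 2 \cdot 1 \cdot 3 = 6$)
$\left(97 + u{\left(-4 \right)}\right)^{2} = \left(97 + 6\right)^{2} = 103^{2} = 10609$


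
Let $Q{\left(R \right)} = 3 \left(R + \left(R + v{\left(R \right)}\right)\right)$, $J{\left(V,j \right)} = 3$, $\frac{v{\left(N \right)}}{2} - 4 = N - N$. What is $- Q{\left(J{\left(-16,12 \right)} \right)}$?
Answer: $-42$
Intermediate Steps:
$v{\left(N \right)} = 8$ ($v{\left(N \right)} = 8 + 2 \left(N - N\right) = 8 + 2 \cdot 0 = 8 + 0 = 8$)
$Q{\left(R \right)} = 24 + 6 R$ ($Q{\left(R \right)} = 3 \left(R + \left(R + 8\right)\right) = 3 \left(R + \left(8 + R\right)\right) = 3 \left(8 + 2 R\right) = 24 + 6 R$)
$- Q{\left(J{\left(-16,12 \right)} \right)} = - (24 + 6 \cdot 3) = - (24 + 18) = \left(-1\right) 42 = -42$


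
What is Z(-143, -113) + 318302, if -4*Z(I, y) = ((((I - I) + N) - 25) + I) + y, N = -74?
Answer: 1273563/4 ≈ 3.1839e+5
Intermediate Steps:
Z(I, y) = 99/4 - I/4 - y/4 (Z(I, y) = -(((((I - I) - 74) - 25) + I) + y)/4 = -((((0 - 74) - 25) + I) + y)/4 = -(((-74 - 25) + I) + y)/4 = -((-99 + I) + y)/4 = -(-99 + I + y)/4 = 99/4 - I/4 - y/4)
Z(-143, -113) + 318302 = (99/4 - 1/4*(-143) - 1/4*(-113)) + 318302 = (99/4 + 143/4 + 113/4) + 318302 = 355/4 + 318302 = 1273563/4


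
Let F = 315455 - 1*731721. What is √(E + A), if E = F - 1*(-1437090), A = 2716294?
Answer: √3737118 ≈ 1933.2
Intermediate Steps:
F = -416266 (F = 315455 - 731721 = -416266)
E = 1020824 (E = -416266 - 1*(-1437090) = -416266 + 1437090 = 1020824)
√(E + A) = √(1020824 + 2716294) = √3737118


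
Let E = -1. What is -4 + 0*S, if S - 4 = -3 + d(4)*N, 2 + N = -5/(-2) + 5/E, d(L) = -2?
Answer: -4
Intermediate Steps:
N = -9/2 (N = -2 + (-5/(-2) + 5/(-1)) = -2 + (-5*(-½) + 5*(-1)) = -2 + (5/2 - 5) = -2 - 5/2 = -9/2 ≈ -4.5000)
S = 10 (S = 4 + (-3 - 2*(-9/2)) = 4 + (-3 + 9) = 4 + 6 = 10)
-4 + 0*S = -4 + 0*10 = -4 + 0 = -4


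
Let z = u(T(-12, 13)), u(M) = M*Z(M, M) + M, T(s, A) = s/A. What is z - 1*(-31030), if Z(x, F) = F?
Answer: 5244058/169 ≈ 31030.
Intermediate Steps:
u(M) = M + M**2 (u(M) = M*M + M = M**2 + M = M + M**2)
z = -12/169 (z = (-12/13)*(1 - 12/13) = (-12*1/13)*(1 - 12*1/13) = -12*(1 - 12/13)/13 = -12/13*1/13 = -12/169 ≈ -0.071006)
z - 1*(-31030) = -12/169 - 1*(-31030) = -12/169 + 31030 = 5244058/169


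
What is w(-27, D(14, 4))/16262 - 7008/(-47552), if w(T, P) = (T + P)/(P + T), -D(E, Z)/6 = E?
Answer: 890716/6041333 ≈ 0.14744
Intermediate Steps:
D(E, Z) = -6*E
w(T, P) = 1 (w(T, P) = (P + T)/(P + T) = 1)
w(-27, D(14, 4))/16262 - 7008/(-47552) = 1/16262 - 7008/(-47552) = 1*(1/16262) - 7008*(-1/47552) = 1/16262 + 219/1486 = 890716/6041333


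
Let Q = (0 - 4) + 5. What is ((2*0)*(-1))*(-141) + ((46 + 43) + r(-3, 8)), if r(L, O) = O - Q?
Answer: 96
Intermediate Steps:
Q = 1 (Q = -4 + 5 = 1)
r(L, O) = -1 + O (r(L, O) = O - 1*1 = O - 1 = -1 + O)
((2*0)*(-1))*(-141) + ((46 + 43) + r(-3, 8)) = ((2*0)*(-1))*(-141) + ((46 + 43) + (-1 + 8)) = (0*(-1))*(-141) + (89 + 7) = 0*(-141) + 96 = 0 + 96 = 96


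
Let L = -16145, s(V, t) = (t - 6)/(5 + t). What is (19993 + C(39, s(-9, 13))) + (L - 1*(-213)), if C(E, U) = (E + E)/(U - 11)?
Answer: 774247/191 ≈ 4053.6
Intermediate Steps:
s(V, t) = (-6 + t)/(5 + t)
C(E, U) = 2*E/(-11 + U) (C(E, U) = (2*E)/(-11 + U) = 2*E/(-11 + U))
(19993 + C(39, s(-9, 13))) + (L - 1*(-213)) = (19993 + 2*39/(-11 + (-6 + 13)/(5 + 13))) + (-16145 - 1*(-213)) = (19993 + 2*39/(-11 + 7/18)) + (-16145 + 213) = (19993 + 2*39/(-11 + (1/18)*7)) - 15932 = (19993 + 2*39/(-11 + 7/18)) - 15932 = (19993 + 2*39/(-191/18)) - 15932 = (19993 + 2*39*(-18/191)) - 15932 = (19993 - 1404/191) - 15932 = 3817259/191 - 15932 = 774247/191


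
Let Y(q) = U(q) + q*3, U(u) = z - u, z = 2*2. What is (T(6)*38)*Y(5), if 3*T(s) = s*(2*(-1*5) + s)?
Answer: -4256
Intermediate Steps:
z = 4
U(u) = 4 - u
T(s) = s*(-10 + s)/3 (T(s) = (s*(2*(-1*5) + s))/3 = (s*(2*(-5) + s))/3 = (s*(-10 + s))/3 = s*(-10 + s)/3)
Y(q) = 4 + 2*q (Y(q) = (4 - q) + q*3 = (4 - q) + 3*q = 4 + 2*q)
(T(6)*38)*Y(5) = (((⅓)*6*(-10 + 6))*38)*(4 + 2*5) = (((⅓)*6*(-4))*38)*(4 + 10) = -8*38*14 = -304*14 = -4256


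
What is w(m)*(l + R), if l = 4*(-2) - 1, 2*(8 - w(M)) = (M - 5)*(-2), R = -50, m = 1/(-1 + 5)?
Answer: -767/4 ≈ -191.75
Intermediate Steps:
m = 1/4 ≈ 0.25000
w(M) = 3 + M (w(M) = 8 - (M - 5)*(-2)/2 = 8 - (-5 + M)*(-2)/2 = 8 - (10 - 2*M)/2 = 8 + (-5 + M) = 3 + M)
l = -9 (l = -8 - 1 = -9)
w(m)*(l + R) = (3 + 1/4)*(-9 - 50) = (13/4)*(-59) = -767/4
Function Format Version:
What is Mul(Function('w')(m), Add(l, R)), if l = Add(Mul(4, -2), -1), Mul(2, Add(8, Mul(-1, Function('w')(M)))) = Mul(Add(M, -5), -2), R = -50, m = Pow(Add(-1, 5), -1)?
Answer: Rational(-767, 4) ≈ -191.75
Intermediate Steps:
m = Rational(1, 4) (m = Pow(4, -1) = Rational(1, 4) ≈ 0.25000)
Function('w')(M) = Add(3, M) (Function('w')(M) = Add(8, Mul(Rational(-1, 2), Mul(Add(M, -5), -2))) = Add(8, Mul(Rational(-1, 2), Mul(Add(-5, M), -2))) = Add(8, Mul(Rational(-1, 2), Add(10, Mul(-2, M)))) = Add(8, Add(-5, M)) = Add(3, M))
l = -9 (l = Add(-8, -1) = -9)
Mul(Function('w')(m), Add(l, R)) = Mul(Add(3, Rational(1, 4)), Add(-9, -50)) = Mul(Rational(13, 4), -59) = Rational(-767, 4)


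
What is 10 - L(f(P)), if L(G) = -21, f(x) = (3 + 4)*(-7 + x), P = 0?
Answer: 31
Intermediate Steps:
f(x) = -49 + 7*x (f(x) = 7*(-7 + x) = -49 + 7*x)
10 - L(f(P)) = 10 - 1*(-21) = 10 + 21 = 31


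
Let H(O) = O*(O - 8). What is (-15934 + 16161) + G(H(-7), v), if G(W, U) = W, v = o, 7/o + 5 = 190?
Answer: 332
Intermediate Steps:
o = 7/185 (o = 7/(-5 + 190) = 7/185 ≈ 0.037838)
v = 7/185 ≈ 0.037838
H(O) = O*(-8 + O)
(-15934 + 16161) + G(H(-7), v) = (-15934 + 16161) - 7*(-8 - 7) = 227 - 7*(-15) = 227 + 105 = 332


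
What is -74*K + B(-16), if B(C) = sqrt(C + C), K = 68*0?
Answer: 4*I*sqrt(2) ≈ 5.6569*I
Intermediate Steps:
K = 0
B(C) = sqrt(2)*sqrt(C) (B(C) = sqrt(2*C) = sqrt(2)*sqrt(C))
-74*K + B(-16) = -74*0 + sqrt(2)*sqrt(-16) = 0 + sqrt(2)*(4*I) = 0 + 4*I*sqrt(2) = 4*I*sqrt(2)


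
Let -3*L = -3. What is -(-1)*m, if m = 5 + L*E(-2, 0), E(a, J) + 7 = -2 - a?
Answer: -2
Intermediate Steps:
L = 1 (L = -⅓*(-3) = 1)
E(a, J) = -9 - a (E(a, J) = -7 + (-2 - a) = -9 - a)
m = -2 (m = 5 + 1*(-9 - 1*(-2)) = 5 + 1*(-9 + 2) = 5 + 1*(-7) = 5 - 7 = -2)
-(-1)*m = -(-1)*(-2) = -1*2 = -2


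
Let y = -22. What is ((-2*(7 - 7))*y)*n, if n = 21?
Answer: 0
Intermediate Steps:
((-2*(7 - 7))*y)*n = (-2*(7 - 7)*(-22))*21 = (-2*0*(-22))*21 = (0*(-22))*21 = 0*21 = 0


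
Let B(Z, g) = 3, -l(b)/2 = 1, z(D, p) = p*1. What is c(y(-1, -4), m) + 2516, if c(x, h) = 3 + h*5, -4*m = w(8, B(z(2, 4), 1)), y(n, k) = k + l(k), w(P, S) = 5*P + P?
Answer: 2459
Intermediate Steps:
z(D, p) = p
l(b) = -2 (l(b) = -2*1 = -2)
w(P, S) = 6*P
y(n, k) = -2 + k (y(n, k) = k - 2 = -2 + k)
m = -12 (m = -3*8/2 = -¼*48 = -12)
c(x, h) = 3 + 5*h
c(y(-1, -4), m) + 2516 = (3 + 5*(-12)) + 2516 = (3 - 60) + 2516 = -57 + 2516 = 2459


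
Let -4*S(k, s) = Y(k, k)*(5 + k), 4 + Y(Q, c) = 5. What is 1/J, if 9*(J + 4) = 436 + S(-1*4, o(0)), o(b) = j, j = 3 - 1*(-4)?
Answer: 12/533 ≈ 0.022514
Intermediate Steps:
Y(Q, c) = 1 (Y(Q, c) = -4 + 5 = 1)
j = 7 (j = 3 + 4 = 7)
o(b) = 7
S(k, s) = -5/4 - k/4 (S(k, s) = -(5 + k)/4 = -5/4 - k/4)
J = 533/12 (J = -4 + (436 + (-5/4 - (-1)*4/4))/9 = -4 + (436 + (-5/4 - ¼*(-4)))/9 = -4 + (436 + (-5/4 + 1))/9 = -4 + (436 - ¼)/9 = -4 + (⅑)*(1743/4) = -4 + 581/12 = 533/12 ≈ 44.417)
1/J = 1/(533/12) = 12/533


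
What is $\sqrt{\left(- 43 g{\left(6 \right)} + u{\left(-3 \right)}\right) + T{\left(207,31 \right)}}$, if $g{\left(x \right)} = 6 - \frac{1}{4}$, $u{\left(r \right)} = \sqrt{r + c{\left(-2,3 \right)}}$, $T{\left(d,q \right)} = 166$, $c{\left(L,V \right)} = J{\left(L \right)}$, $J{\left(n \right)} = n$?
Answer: $\frac{\sqrt{-325 + 4 i \sqrt{5}}}{2} \approx 0.12402 + 9.0147 i$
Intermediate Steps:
$c{\left(L,V \right)} = L$
$u{\left(r \right)} = \sqrt{-2 + r}$ ($u{\left(r \right)} = \sqrt{r - 2} = \sqrt{-2 + r}$)
$g{\left(x \right)} = \frac{23}{4}$ ($g{\left(x \right)} = 6 - \frac{1}{4} = \frac{23}{4}$)
$\sqrt{\left(- 43 g{\left(6 \right)} + u{\left(-3 \right)}\right) + T{\left(207,31 \right)}} = \sqrt{\left(\left(-43\right) \frac{23}{4} + \sqrt{-2 - 3}\right) + 166} = \sqrt{\left(- \frac{989}{4} + \sqrt{-5}\right) + 166} = \sqrt{\left(- \frac{989}{4} + i \sqrt{5}\right) + 166} = \sqrt{- \frac{325}{4} + i \sqrt{5}}$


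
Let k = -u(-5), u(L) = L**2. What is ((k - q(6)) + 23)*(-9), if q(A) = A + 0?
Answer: 72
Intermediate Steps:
q(A) = A
k = -25 (k = -1*(-5)**2 = -1*25 = -25)
((k - q(6)) + 23)*(-9) = ((-25 - 1*6) + 23)*(-9) = ((-25 - 6) + 23)*(-9) = (-31 + 23)*(-9) = -8*(-9) = 72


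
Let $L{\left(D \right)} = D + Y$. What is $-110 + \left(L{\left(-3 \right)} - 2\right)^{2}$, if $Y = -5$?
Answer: $-10$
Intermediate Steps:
$L{\left(D \right)} = -5 + D$ ($L{\left(D \right)} = D - 5 = -5 + D$)
$-110 + \left(L{\left(-3 \right)} - 2\right)^{2} = -110 + \left(\left(-5 - 3\right) - 2\right)^{2} = -110 + \left(-8 - 2\right)^{2} = -110 + \left(-10\right)^{2} = -110 + 100 = -10$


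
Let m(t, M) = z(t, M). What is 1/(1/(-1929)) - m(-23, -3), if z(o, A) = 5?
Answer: -1934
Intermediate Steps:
m(t, M) = 5
1/(1/(-1929)) - m(-23, -3) = 1/(1/(-1929)) - 1*5 = 1/(-1/1929) - 5 = -1929 - 5 = -1934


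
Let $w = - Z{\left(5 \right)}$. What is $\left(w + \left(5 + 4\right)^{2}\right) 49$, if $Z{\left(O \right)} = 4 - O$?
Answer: $4018$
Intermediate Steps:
$w = 1$ ($w = - (4 - 5) = \left(-1\right) \left(-1\right) = 1$)
$\left(w + \left(5 + 4\right)^{2}\right) 49 = \left(1 + \left(5 + 4\right)^{2}\right) 49 = \left(1 + 9^{2}\right) 49 = \left(1 + 81\right) 49 = 82 \cdot 49 = 4018$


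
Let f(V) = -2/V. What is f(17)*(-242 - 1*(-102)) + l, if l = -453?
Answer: -7421/17 ≈ -436.53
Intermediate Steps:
f(17)*(-242 - 1*(-102)) + l = (-2/17)*(-242 - 1*(-102)) - 453 = (-2*1/17)*(-242 + 102) - 453 = -2/17*(-140) - 453 = 280/17 - 453 = -7421/17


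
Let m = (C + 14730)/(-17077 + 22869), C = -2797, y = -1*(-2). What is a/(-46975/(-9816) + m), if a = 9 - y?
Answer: 49747488/48651691 ≈ 1.0225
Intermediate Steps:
y = 2
m = 11933/5792 (m = (-2797 + 14730)/(-17077 + 22869) = 11933/5792 ≈ 2.0603)
a = 7 (a = 9 - 1*2 = 9 - 2 = 7)
a/(-46975/(-9816) + m) = 7/(-46975/(-9816) + 11933/5792) = 7/(-46975*(-1/9816) + 11933/5792) = 7/(46975/9816 + 11933/5792) = 7/(48651691/7106784) = 7*(7106784/48651691) = 49747488/48651691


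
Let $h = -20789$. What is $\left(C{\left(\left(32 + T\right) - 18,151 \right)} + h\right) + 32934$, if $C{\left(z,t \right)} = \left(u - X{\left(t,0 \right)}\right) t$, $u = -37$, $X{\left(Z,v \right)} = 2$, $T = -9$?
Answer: $6256$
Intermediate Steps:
$C{\left(z,t \right)} = - 39 t$ ($C{\left(z,t \right)} = \left(-37 - 2\right) t = - 39 t$)
$\left(C{\left(\left(32 + T\right) - 18,151 \right)} + h\right) + 32934 = \left(\left(-39\right) 151 - 20789\right) + 32934 = \left(-5889 - 20789\right) + 32934 = -26678 + 32934 = 6256$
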